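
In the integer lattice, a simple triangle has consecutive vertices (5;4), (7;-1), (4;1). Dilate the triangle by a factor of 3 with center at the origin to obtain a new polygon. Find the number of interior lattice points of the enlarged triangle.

46

By the shoelace formula, twice the signed area is |[5·(-1) − 7·4] + [7·1 − 4·(-1)] + [4·4 − 5·1]| = 11, so the area is 5.5.
Summing gcd(|Δx|,|Δy|) over the edges gives the boundary count: gcd(2,5) + gcd(3,2) + gcd(1,3) = 1+1+1 = 3.
Scaling by 3 multiplies the area by 3² = 9 (so the new area is 49.5) and multiplies the boundary lattice-point count by 3, giving 9.
By Pick's theorem, the interior count of the dilated polygon is 49.5 − 9/2 + 1 = 46.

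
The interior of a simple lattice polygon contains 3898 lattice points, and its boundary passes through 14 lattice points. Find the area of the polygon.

3904

Pick's theorem states A = I + B/2 − 1, so A = 3898 + 14/2 − 1 = 3904.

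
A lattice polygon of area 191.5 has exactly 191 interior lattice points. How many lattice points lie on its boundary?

Pick's theorem gives A = I + B/2 − 1, so B = 2(A − I + 1) = 2(191.5 − 191 + 1) = 3.

3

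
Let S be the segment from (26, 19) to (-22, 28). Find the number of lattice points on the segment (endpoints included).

4

The number of lattice points on a segment between lattice points is gcd(|Δx|,|Δy|) + 1 = gcd(48,9) + 1 = 3 + 1 = 4.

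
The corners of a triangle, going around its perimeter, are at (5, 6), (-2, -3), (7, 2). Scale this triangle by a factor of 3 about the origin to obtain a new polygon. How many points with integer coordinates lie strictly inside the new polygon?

By the shoelace formula, twice the signed area is |[5·(-3) − (-2)·6] + [(-2)·2 − 7·(-3)] + [7·6 − 5·2]| = 46, so the area is 23.
The number of boundary lattice points is Σ gcd(|Δx|,|Δy|) = gcd(7,9) + gcd(9,5) + gcd(2,4) = 1+1+2 = 4.
Scaling by 3 multiplies the area by 3² = 9 (so the new area is 207) and multiplies the boundary lattice-point count by 3, giving 12.
By Pick's theorem, the interior count of the dilated polygon is 207 − 12/2 + 1 = 202.

202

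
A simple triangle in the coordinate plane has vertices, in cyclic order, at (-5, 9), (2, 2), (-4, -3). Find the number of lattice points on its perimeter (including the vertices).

Along each edge there are gcd(|Δx|,|Δy|)+1 lattice points, so counting each shared vertex once the boundary has gcd(7,7) + gcd(6,5) + gcd(1,12) = 7+1+1 = 9.

9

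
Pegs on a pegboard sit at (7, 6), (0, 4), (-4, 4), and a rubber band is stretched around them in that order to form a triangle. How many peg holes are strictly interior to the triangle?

2

Using the shoelace formula, 2A = |[7·4 − 0·6] + [0·4 − (-4)·4] + [(-4)·6 − 7·4]| = 8, so the area is 4.
Along each edge there are gcd(|Δx|,|Δy|)+1 lattice points, so counting each shared vertex once the boundary has gcd(7,2) + gcd(4,0) + gcd(11,2) = 1+4+1 = 6.
Pick's theorem gives I = A − B/2 + 1 = 4 − 6/2 + 1 = 2.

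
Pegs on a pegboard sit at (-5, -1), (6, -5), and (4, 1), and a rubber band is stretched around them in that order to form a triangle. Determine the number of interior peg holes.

Using the shoelace formula, 2A = |((-5)·(-5) − 6·(-1)) + (6·1 − 4·(-5)) + (4·(-1) − (-5)·1)| = 58, so the area is 29.
Along each edge there are gcd(|Δx|,|Δy|)+1 lattice points, so counting each shared vertex once the boundary has gcd(11,4) + gcd(2,6) + gcd(9,2) = 1+2+1 = 4.
Pick's theorem gives I = A − B/2 + 1 = 29 − 4/2 + 1 = 28.

28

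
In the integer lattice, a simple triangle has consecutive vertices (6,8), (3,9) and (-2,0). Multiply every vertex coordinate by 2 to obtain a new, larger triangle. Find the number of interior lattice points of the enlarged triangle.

55

By the shoelace formula, twice the signed area is |(6·9 − 3·8) + (3·0 − (-2)·9) + ((-2)·8 − 6·0)| = 32, so the area is 16.
Along each edge there are gcd(|Δx|,|Δy|)+1 lattice points, so counting each shared vertex once the boundary has gcd(3,1) + gcd(5,9) + gcd(8,8) = 1+1+8 = 10.
Scaling by 2 multiplies the area by 2² = 4 (so the new area is 64) and multiplies the boundary lattice-point count by 2, giving 20.
By Pick's theorem, the interior count of the dilated polygon is 64 − 20/2 + 1 = 55.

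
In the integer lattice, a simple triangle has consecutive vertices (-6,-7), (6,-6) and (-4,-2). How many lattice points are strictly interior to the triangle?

Using the shoelace formula, 2A = |((-6)·(-6) − 6·(-7)) + (6·(-2) − (-4)·(-6)) + ((-4)·(-7) − (-6)·(-2))| = 58, so the area is 29.
The number of boundary lattice points is Σ gcd(|Δx|,|Δy|) = gcd(12,1) + gcd(10,4) + gcd(2,5) = 1+2+1 = 4.
By Pick's theorem A = I + B/2 − 1, so I = 29 − 4/2 + 1 = 28.

28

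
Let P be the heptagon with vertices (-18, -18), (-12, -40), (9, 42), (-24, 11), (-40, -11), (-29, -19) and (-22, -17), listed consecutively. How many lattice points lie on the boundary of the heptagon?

9

Summing gcd(|Δx|,|Δy|) over the edges gives the boundary count: gcd(6,22) + gcd(21,82) + gcd(33,31) + gcd(16,22) + gcd(11,8) + gcd(7,2) + gcd(4,1) = 2+1+1+2+1+1+1 = 9.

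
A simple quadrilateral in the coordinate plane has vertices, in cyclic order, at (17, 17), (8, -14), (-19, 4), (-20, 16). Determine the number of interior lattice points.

717

By the shoelace formula, twice the signed area is |(17·(-14) − 8·17) + (8·4 − (-19)·(-14)) + ((-19)·16 − (-20)·4) + ((-20)·17 − 17·16)| = 1444, so the area is 722.
Along each edge there are gcd(|Δx|,|Δy|)+1 lattice points, so counting each shared vertex once the boundary has gcd(9,31) + gcd(27,18) + gcd(1,12) + gcd(37,1) = 1+9+1+1 = 12.
Pick's theorem gives I = A − B/2 + 1 = 722 − 12/2 + 1 = 717.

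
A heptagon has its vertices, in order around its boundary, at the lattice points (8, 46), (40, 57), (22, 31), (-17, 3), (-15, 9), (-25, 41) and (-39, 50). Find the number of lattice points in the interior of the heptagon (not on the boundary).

The shoelace formula gives twice the area as |[8·57 − 40·46] + [40·31 − 22·57] + [22·3 − (-17)·31] + [(-17)·9 − (-15)·3] + [(-15)·41 − (-25)·9] + [(-25)·50 − (-39)·41] + [(-39)·46 − 8·50]| = 3148, so the area is 1574.
The number of boundary lattice points is Σ gcd(|Δx|,|Δy|) = gcd(32,11) + gcd(18,26) + gcd(39,28) + gcd(2,6) + gcd(10,32) + gcd(14,9) + gcd(47,4) = 1+2+1+2+2+1+1 = 10.
Pick's theorem gives I = A − B/2 + 1 = 1574 − 10/2 + 1 = 1570.

1570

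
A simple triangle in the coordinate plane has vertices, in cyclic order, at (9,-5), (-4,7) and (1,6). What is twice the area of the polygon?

47

By the shoelace formula, twice the signed area is |[9·7 − (-4)·(-5)] + [(-4)·6 − 1·7] + [1·(-5) − 9·6]| = 47, so the area is 23.5.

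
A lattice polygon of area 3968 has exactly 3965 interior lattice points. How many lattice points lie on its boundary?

Pick's theorem gives A = I + B/2 − 1, so B = 2(A − I + 1) = 2(3968 − 3965 + 1) = 8.

8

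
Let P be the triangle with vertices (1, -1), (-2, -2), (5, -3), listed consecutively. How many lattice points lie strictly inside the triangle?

Using the shoelace formula, 2A = |(1·(-2) − (-2)·(-1)) + ((-2)·(-3) − 5·(-2)) + (5·(-1) − 1·(-3))| = 10, so the area is 5.
Along each edge there are gcd(|Δx|,|Δy|)+1 lattice points, so counting each shared vertex once the boundary has gcd(3,1) + gcd(7,1) + gcd(4,2) = 1+1+2 = 4.
Pick's theorem gives I = A − B/2 + 1 = 5 − 4/2 + 1 = 4.

4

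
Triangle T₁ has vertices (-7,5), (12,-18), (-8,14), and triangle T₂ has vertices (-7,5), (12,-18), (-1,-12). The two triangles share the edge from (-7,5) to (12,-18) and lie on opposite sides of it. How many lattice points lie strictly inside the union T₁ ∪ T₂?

The union is the simple quadrilateral with vertices (-7,5), (-8,14), (12,-18), (-1,-12) in order.
The shoelace formula gives twice the area as |[(-7)·14 − (-8)·5] + [(-8)·(-18) − 12·14] + [12·(-12) − (-1)·(-18)] + [(-1)·5 − (-7)·(-12)]| = 333, so the area is 166.5.
Summing gcd(|Δx|,|Δy|) over the edges gives the boundary count: gcd(1,9) + gcd(20,32) + gcd(13,6) + gcd(6,17) = 1+4+1+1 = 7.
By Pick's theorem I = A − B/2 + 1 = 166.5 − 7/2 + 1 = 164.

164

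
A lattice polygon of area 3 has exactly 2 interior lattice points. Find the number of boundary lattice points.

Pick's theorem gives A = I + B/2 − 1, so B = 2(A − I + 1) = 2(3 − 2 + 1) = 4.

4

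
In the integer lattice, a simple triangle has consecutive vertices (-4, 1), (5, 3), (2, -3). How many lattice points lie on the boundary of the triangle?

Summing gcd(|Δx|,|Δy|) over the edges gives the boundary count: gcd(9,2) + gcd(3,6) + gcd(6,4) = 1+3+2 = 6.

6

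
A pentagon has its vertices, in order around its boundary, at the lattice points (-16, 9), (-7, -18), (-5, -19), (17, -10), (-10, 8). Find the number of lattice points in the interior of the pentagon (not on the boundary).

By the shoelace formula, twice the signed area is |((-16)·(-18) − (-7)·9) + ((-7)·(-19) − (-5)·(-18)) + ((-5)·(-10) − 17·(-19)) + (17·8 − (-10)·(-10)) + ((-10)·9 − (-16)·8)| = 841, so the area is 841/2.
Along each edge there are gcd(|Δx|,|Δy|)+1 lattice points, so counting each shared vertex once the boundary has gcd(9,27) + gcd(2,1) + gcd(22,9) + gcd(27,18) + gcd(6,1) = 9+1+1+9+1 = 21.
Pick's theorem gives I = A − B/2 + 1 = 841/2 − 21/2 + 1 = 411.

411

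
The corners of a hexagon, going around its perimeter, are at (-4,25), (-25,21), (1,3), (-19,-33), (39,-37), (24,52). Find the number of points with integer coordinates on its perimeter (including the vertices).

The number of boundary lattice points is Σ gcd(|Δx|,|Δy|) = gcd(21,4) + gcd(26,18) + gcd(20,36) + gcd(58,4) + gcd(15,89) + gcd(28,27) = 1+2+4+2+1+1 = 11.

11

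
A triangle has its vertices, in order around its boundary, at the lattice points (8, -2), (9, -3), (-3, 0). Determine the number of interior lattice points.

By the shoelace formula, twice the signed area is |(8·(-3) − 9·(-2)) + (9·0 − (-3)·(-3)) + ((-3)·(-2) − 8·0)| = 9, so the area is 4.5.
The number of boundary lattice points is Σ gcd(|Δx|,|Δy|) = gcd(1,1) + gcd(12,3) + gcd(11,2) = 1+3+1 = 5.
By Pick's theorem A = I + B/2 − 1, so I = 4.5 − 5/2 + 1 = 3.

3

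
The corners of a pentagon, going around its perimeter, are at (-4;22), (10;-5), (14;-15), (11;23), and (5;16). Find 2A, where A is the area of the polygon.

442

Using the shoelace formula, 2A = |[(-4)·(-5) − 10·22] + [10·(-15) − 14·(-5)] + [14·23 − 11·(-15)] + [11·16 − 5·23] + [5·22 − (-4)·16]| = 442, so the area is 221.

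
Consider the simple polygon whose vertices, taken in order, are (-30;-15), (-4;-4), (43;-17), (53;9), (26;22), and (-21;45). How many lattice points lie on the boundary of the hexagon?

9

The number of boundary lattice points is Σ gcd(|Δx|,|Δy|) = gcd(26,11) + gcd(47,13) + gcd(10,26) + gcd(27,13) + gcd(47,23) + gcd(9,60) = 1+1+2+1+1+3 = 9.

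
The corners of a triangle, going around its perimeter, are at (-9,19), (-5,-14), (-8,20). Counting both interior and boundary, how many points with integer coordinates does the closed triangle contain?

The shoelace formula gives twice the area as |[(-9)·(-14) − (-5)·19] + [(-5)·20 − (-8)·(-14)] + [(-8)·19 − (-9)·20]| = 37, so the area is 18.5.
Along each edge there are gcd(|Δx|,|Δy|)+1 lattice points, so counting each shared vertex once the boundary has gcd(4,33) + gcd(3,34) + gcd(1,1) = 1+1+1 = 3.
Pick's theorem gives I = A − B/2 + 1 = 18.5 − 3/2 + 1 = 18, so the closed region contains I + B = 18 + 3 = 21 lattice points.

21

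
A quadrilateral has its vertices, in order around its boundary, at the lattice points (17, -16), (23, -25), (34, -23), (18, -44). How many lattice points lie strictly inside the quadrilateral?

177

By the shoelace formula, twice the signed area is |[17·(-25) − 23·(-16)] + [23·(-23) − 34·(-25)] + [34·(-44) − 18·(-23)] + [18·(-16) − 17·(-44)]| = 358, so the area is 179.
Along each edge there are gcd(|Δx|,|Δy|)+1 lattice points, so counting each shared vertex once the boundary has gcd(6,9) + gcd(11,2) + gcd(16,21) + gcd(1,28) = 3+1+1+1 = 6.
By Pick's theorem A = I + B/2 − 1, so I = 179 − 6/2 + 1 = 177.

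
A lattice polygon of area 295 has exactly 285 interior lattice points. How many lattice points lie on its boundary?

22

Pick's theorem gives A = I + B/2 − 1, so B = 2(A − I + 1) = 2(295 − 285 + 1) = 22.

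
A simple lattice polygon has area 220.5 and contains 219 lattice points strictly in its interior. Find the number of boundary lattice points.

5

Pick's theorem gives A = I + B/2 − 1, so B = 2(A − I + 1) = 2(220.5 − 219 + 1) = 5.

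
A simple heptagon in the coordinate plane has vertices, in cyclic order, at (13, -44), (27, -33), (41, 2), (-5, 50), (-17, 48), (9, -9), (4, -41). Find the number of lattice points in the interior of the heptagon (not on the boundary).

2283

Using the shoelace formula, 2A = |(13·(-33) − 27·(-44)) + (27·2 − 41·(-33)) + (41·50 − (-5)·2) + ((-5)·48 − (-17)·50) + ((-17)·(-9) − 9·48) + (9·(-41) − 4·(-9)) + (4·(-44) − 13·(-41))| = 4581, so the area is 2290.5.
Along each edge there are gcd(|Δx|,|Δy|)+1 lattice points, so counting each shared vertex once the boundary has gcd(14,11) + gcd(14,35) + gcd(46,48) + gcd(12,2) + gcd(26,57) + gcd(5,32) + gcd(9,3) = 1+7+2+2+1+1+3 = 17.
By Pick's theorem A = I + B/2 − 1, so I = 2290.5 − 17/2 + 1 = 2283.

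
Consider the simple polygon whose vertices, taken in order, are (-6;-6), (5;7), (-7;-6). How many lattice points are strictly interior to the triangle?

6

By the shoelace formula, twice the signed area is |[(-6)·7 − 5·(-6)] + [5·(-6) − (-7)·7] + [(-7)·(-6) − (-6)·(-6)]| = 13, so the area is 6.5.
Along each edge there are gcd(|Δx|,|Δy|)+1 lattice points, so counting each shared vertex once the boundary has gcd(11,13) + gcd(12,13) + gcd(1,0) = 1+1+1 = 3.
By Pick's theorem A = I + B/2 − 1, so I = 6.5 − 3/2 + 1 = 6.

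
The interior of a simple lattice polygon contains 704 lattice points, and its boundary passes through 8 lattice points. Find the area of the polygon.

707

Pick's theorem states A = I + B/2 − 1, so A = 704 + 8/2 − 1 = 707.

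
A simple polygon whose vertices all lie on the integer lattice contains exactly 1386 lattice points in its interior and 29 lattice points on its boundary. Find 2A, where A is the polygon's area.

Pick's theorem states A = I + B/2 − 1, so A = 1386 + 29/2 − 1 = 2799/2.
Hence 2A = 2799.

2799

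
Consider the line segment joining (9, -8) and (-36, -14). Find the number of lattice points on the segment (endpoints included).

4

The number of lattice points on a segment between lattice points is gcd(|Δx|,|Δy|) + 1 = gcd(45,6) + 1 = 3 + 1 = 4.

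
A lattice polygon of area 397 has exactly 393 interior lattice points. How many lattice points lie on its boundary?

Pick's theorem gives A = I + B/2 − 1, so B = 2(A − I + 1) = 2(397 − 393 + 1) = 10.

10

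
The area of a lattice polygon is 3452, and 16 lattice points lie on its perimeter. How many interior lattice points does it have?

3445

Pick's theorem A = I + B/2 − 1 rearranges to I = A − B/2 + 1 = 3452 − 16/2 + 1 = 3445.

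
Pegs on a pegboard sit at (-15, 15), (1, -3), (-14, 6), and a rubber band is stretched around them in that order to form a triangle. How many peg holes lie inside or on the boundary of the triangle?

By the shoelace formula, twice the signed area is |[(-15)·(-3) − 1·15] + [1·6 − (-14)·(-3)] + [(-14)·15 − (-15)·6]| = 126, so the area is 63.
Along each edge there are gcd(|Δx|,|Δy|)+1 lattice points, so counting each shared vertex once the boundary has gcd(16,18) + gcd(15,9) + gcd(1,9) = 2+3+1 = 6.
Pick's theorem gives I = A − B/2 + 1 = 63 − 6/2 + 1 = 61, so the closed region contains I + B = 61 + 6 = 67 lattice points.

67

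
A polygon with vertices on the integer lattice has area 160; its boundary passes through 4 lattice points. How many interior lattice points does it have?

159

Pick's theorem A = I + B/2 − 1 rearranges to I = A − B/2 + 1 = 160 − 4/2 + 1 = 159.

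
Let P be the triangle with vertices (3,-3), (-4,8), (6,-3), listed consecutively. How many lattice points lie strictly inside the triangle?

15

Using the shoelace formula, 2A = |(3·8 − (-4)·(-3)) + ((-4)·(-3) − 6·8) + (6·(-3) − 3·(-3))| = 33, so the area is 33/2.
Along each edge there are gcd(|Δx|,|Δy|)+1 lattice points, so counting each shared vertex once the boundary has gcd(7,11) + gcd(10,11) + gcd(3,0) = 1+1+3 = 5.
Pick's theorem gives I = A − B/2 + 1 = 33/2 − 5/2 + 1 = 15.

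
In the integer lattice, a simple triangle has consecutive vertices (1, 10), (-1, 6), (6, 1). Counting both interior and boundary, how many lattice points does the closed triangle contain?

22

Using the shoelace formula, 2A = |(1·6 − (-1)·10) + ((-1)·1 − 6·6) + (6·10 − 1·1)| = 38, so the area is 19.
Along each edge there are gcd(|Δx|,|Δy|)+1 lattice points, so counting each shared vertex once the boundary has gcd(2,4) + gcd(7,5) + gcd(5,9) = 2+1+1 = 4.
Pick's theorem gives I = A − B/2 + 1 = 19 − 4/2 + 1 = 18, so the closed region contains I + B = 18 + 4 = 22 lattice points.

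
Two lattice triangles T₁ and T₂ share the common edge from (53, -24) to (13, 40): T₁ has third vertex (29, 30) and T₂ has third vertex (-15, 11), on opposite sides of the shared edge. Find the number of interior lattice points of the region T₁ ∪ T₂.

The union is the simple quadrilateral with vertices (53, -24), (29, 30), (13, 40), (-15, 11) in order.
The shoelace formula gives twice the area as |[53·30 − 29·(-24)] + [29·40 − 13·30] + [13·11 − (-15)·40] + [(-15)·(-24) − 53·11]| = 3576, so the area is 1788.
Summing gcd(|Δx|,|Δy|) over the edges gives the boundary count: gcd(24,54) + gcd(16,10) + gcd(28,29) + gcd(68,35) = 6+2+1+1 = 10.
By Pick's theorem I = A − B/2 + 1 = 1788 − 10/2 + 1 = 1784.

1784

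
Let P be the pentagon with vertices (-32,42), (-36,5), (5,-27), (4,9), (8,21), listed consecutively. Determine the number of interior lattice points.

The shoelace formula gives twice the area as |((-32)·5 − (-36)·42) + ((-36)·(-27) − 5·5) + (5·9 − 4·(-27)) + (4·21 − 8·9) + (8·42 − (-32)·21)| = 3472, so the area is 1736.
Summing gcd(|Δx|,|Δy|) over the edges gives the boundary count: gcd(4,37) + gcd(41,32) + gcd(1,36) + gcd(4,12) + gcd(40,21) = 1+1+1+4+1 = 8.
Pick's theorem gives I = A − B/2 + 1 = 1736 − 8/2 + 1 = 1733.

1733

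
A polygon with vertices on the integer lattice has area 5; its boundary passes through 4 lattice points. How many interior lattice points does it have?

4

From Pick's theorem, I = A − B/2 + 1 = 5 − 4/2 + 1 = 4.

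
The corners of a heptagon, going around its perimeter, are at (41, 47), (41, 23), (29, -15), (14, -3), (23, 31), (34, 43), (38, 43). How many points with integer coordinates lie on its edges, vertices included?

The number of boundary lattice points is Σ gcd(|Δx|,|Δy|) = gcd(0,24) + gcd(12,38) + gcd(15,12) + gcd(9,34) + gcd(11,12) + gcd(4,0) + gcd(3,4) = 24+2+3+1+1+4+1 = 36.

36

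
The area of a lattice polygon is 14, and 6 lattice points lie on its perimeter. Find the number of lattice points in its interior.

Pick's theorem A = I + B/2 − 1 rearranges to I = A − B/2 + 1 = 14 − 6/2 + 1 = 12.

12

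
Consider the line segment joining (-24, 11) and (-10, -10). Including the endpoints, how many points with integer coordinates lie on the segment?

8

The number of lattice points on a segment between lattice points is gcd(|Δx|,|Δy|) + 1 = gcd(14,21) + 1 = 7 + 1 = 8.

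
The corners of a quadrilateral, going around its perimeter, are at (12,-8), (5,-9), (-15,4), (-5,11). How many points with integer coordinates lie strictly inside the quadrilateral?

209

By the shoelace formula, twice the signed area is |(12·(-9) − 5·(-8)) + (5·4 − (-15)·(-9)) + ((-15)·11 − (-5)·4) + ((-5)·(-8) − 12·11)| = 420, so the area is 210.
The number of boundary lattice points is Σ gcd(|Δx|,|Δy|) = gcd(7,1) + gcd(20,13) + gcd(10,7) + gcd(17,19) = 1+1+1+1 = 4.
Pick's theorem gives I = A − B/2 + 1 = 210 − 4/2 + 1 = 209.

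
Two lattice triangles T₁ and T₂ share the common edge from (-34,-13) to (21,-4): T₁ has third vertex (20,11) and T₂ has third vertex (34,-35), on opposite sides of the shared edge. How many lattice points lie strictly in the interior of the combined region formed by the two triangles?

1324

The union is the simple quadrilateral with vertices (-34,-13), (20,11), (21,-4), (34,-35) in order.
Using the shoelace formula, 2A = |((-34)·11 − 20·(-13)) + (20·(-4) − 21·11) + (21·(-35) − 34·(-4)) + (34·(-13) − (-34)·(-35))| = 2656, so the area is 1328.
Summing gcd(|Δx|,|Δy|) over the edges gives the boundary count: gcd(54,24) + gcd(1,15) + gcd(13,31) + gcd(68,22) = 6+1+1+2 = 10.
By Pick's theorem I = A − B/2 + 1 = 1328 − 10/2 + 1 = 1324.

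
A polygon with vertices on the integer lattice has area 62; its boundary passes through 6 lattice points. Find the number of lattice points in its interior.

60

From Pick's theorem, I = A − B/2 + 1 = 62 − 6/2 + 1 = 60.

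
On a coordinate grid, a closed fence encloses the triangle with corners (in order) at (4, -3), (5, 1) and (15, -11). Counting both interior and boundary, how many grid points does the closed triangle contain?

29

The shoelace formula gives twice the area as |(4·1 − 5·(-3)) + (5·(-11) − 15·1) + (15·(-3) − 4·(-11))| = 52, so the area is 26.
Summing gcd(|Δx|,|Δy|) over the edges gives the boundary count: gcd(1,4) + gcd(10,12) + gcd(11,8) = 1+2+1 = 4.
Pick's theorem gives I = A − B/2 + 1 = 26 − 4/2 + 1 = 25, so the closed region contains I + B = 25 + 4 = 29 lattice points.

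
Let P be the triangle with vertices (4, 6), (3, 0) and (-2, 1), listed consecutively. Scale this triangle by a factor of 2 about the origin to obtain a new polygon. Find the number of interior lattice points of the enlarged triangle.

60

The shoelace formula gives twice the area as |(4·0 − 3·6) + (3·1 − (-2)·0) + ((-2)·6 − 4·1)| = 31, so the area is 15.5.
Along each edge there are gcd(|Δx|,|Δy|)+1 lattice points, so counting each shared vertex once the boundary has gcd(1,6) + gcd(5,1) + gcd(6,5) = 1+1+1 = 3.
Scaling by 2 multiplies the area by 2² = 4 (so the new area is 62) and multiplies the boundary lattice-point count by 2, giving 6.
By Pick's theorem, the interior count of the dilated polygon is 62 − 6/2 + 1 = 60.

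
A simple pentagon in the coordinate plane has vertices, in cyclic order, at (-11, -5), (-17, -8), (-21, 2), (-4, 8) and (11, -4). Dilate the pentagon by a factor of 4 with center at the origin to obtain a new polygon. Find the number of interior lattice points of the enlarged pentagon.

4221

The shoelace formula gives twice the area as |((-11)·(-8) − (-17)·(-5)) + ((-17)·2 − (-21)·(-8)) + ((-21)·8 − (-4)·2) + ((-4)·(-4) − 11·8) + (11·(-5) − (-11)·(-4))| = 530, so the area is 265.
Along each edge there are gcd(|Δx|,|Δy|)+1 lattice points, so counting each shared vertex once the boundary has gcd(6,3) + gcd(4,10) + gcd(17,6) + gcd(15,12) + gcd(22,1) = 3+2+1+3+1 = 10.
Scaling by 4 multiplies the area by 4² = 16 (so the new area is 4240) and multiplies the boundary lattice-point count by 4, giving 40.
By Pick's theorem, the interior count of the dilated polygon is 4240 − 40/2 + 1 = 4221.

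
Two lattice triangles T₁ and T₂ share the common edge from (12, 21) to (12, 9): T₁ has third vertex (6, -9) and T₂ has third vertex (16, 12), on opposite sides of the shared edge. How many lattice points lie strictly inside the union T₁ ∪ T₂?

The union is the simple quadrilateral with vertices (12, 21), (6, -9), (12, 9), (16, 12) in order.
By the shoelace formula, twice the signed area is |[12·(-9) − 6·21] + [6·9 − 12·(-9)] + [12·12 − 16·9] + [16·21 − 12·12]| = 120, so the area is 60.
Summing gcd(|Δx|,|Δy|) over the edges gives the boundary count: gcd(6,30) + gcd(6,18) + gcd(4,3) + gcd(4,9) = 6+6+1+1 = 14.
By Pick's theorem I = A − B/2 + 1 = 60 − 14/2 + 1 = 54.

54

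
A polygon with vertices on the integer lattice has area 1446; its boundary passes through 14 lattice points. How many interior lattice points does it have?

Pick's theorem A = I + B/2 − 1 rearranges to I = A − B/2 + 1 = 1446 − 14/2 + 1 = 1440.

1440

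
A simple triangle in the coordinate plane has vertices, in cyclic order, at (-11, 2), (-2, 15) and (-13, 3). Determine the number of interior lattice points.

Using the shoelace formula, 2A = |[(-11)·15 − (-2)·2] + [(-2)·3 − (-13)·15] + [(-13)·2 − (-11)·3]| = 35, so the area is 35/2.
The number of boundary lattice points is Σ gcd(|Δx|,|Δy|) = gcd(9,13) + gcd(11,12) + gcd(2,1) = 1+1+1 = 3.
By Pick's theorem A = I + B/2 − 1, so I = 35/2 − 3/2 + 1 = 17.

17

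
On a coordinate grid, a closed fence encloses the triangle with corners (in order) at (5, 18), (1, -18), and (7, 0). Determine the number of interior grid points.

The shoelace formula gives twice the area as |[5·(-18) − 1·18] + [1·0 − 7·(-18)] + [7·18 − 5·0]| = 144, so the area is 72.
The number of boundary lattice points is Σ gcd(|Δx|,|Δy|) = gcd(4,36) + gcd(6,18) + gcd(2,18) = 4+6+2 = 12.
By Pick's theorem A = I + B/2 − 1, so I = 72 − 12/2 + 1 = 67.

67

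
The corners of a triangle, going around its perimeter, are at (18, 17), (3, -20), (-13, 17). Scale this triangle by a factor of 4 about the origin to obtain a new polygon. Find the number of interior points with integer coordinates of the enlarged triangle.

9111

The shoelace formula gives twice the area as |[18·(-20) − 3·17] + [3·17 − (-13)·(-20)] + [(-13)·17 − 18·17]| = 1147, so the area is 1147/2.
Summing gcd(|Δx|,|Δy|) over the edges gives the boundary count: gcd(15,37) + gcd(16,37) + gcd(31,0) = 1+1+31 = 33.
Scaling by 4 multiplies the area by 4² = 16 (so the new area is 9176) and multiplies the boundary lattice-point count by 4, giving 132.
By Pick's theorem, the interior count of the dilated polygon is 9176 − 132/2 + 1 = 9111.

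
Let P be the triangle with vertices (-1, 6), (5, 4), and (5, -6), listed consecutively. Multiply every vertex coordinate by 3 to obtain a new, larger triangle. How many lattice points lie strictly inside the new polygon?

Using the shoelace formula, 2A = |((-1)·4 − 5·6) + (5·(-6) − 5·4) + (5·6 − (-1)·(-6))| = 60, so the area is 30.
The number of boundary lattice points is Σ gcd(|Δx|,|Δy|) = gcd(6,2) + gcd(0,10) + gcd(6,12) = 2+10+6 = 18.
Scaling by 3 multiplies the area by 3² = 9 (so the new area is 270) and multiplies the boundary lattice-point count by 3, giving 54.
By Pick's theorem, the interior count of the dilated polygon is 270 − 54/2 + 1 = 244.

244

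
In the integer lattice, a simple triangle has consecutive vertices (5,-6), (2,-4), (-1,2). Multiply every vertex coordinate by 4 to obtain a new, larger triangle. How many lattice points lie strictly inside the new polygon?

The shoelace formula gives twice the area as |(5·(-4) − 2·(-6)) + (2·2 − (-1)·(-4)) + ((-1)·(-6) − 5·2)| = 12, so the area is 6.
Along each edge there are gcd(|Δx|,|Δy|)+1 lattice points, so counting each shared vertex once the boundary has gcd(3,2) + gcd(3,6) + gcd(6,8) = 1+3+2 = 6.
Scaling by 4 multiplies the area by 4² = 16 (so the new area is 96) and multiplies the boundary lattice-point count by 4, giving 24.
By Pick's theorem, the interior count of the dilated polygon is 96 − 24/2 + 1 = 85.

85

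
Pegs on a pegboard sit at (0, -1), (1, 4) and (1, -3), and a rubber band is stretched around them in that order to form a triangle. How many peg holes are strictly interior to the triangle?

The shoelace formula gives twice the area as |(0·4 − 1·(-1)) + (1·(-3) − 1·4) + (1·(-1) − 0·(-3))| = 7, so the area is 7/2.
The number of boundary lattice points is Σ gcd(|Δx|,|Δy|) = gcd(1,5) + gcd(0,7) + gcd(1,2) = 1+7+1 = 9.
By Pick's theorem A = I + B/2 − 1, so I = 7/2 − 9/2 + 1 = 0.

0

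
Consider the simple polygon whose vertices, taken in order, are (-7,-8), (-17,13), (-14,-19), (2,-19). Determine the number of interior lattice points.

Using the shoelace formula, 2A = |((-7)·13 − (-17)·(-8)) + ((-17)·(-19) − (-14)·13) + ((-14)·(-19) − 2·(-19)) + (2·(-8) − (-7)·(-19))| = 433, so the area is 433/2.
The number of boundary lattice points is Σ gcd(|Δx|,|Δy|) = gcd(10,21) + gcd(3,32) + gcd(16,0) + gcd(9,11) = 1+1+16+1 = 19.
Pick's theorem gives I = A − B/2 + 1 = 433/2 − 19/2 + 1 = 208.

208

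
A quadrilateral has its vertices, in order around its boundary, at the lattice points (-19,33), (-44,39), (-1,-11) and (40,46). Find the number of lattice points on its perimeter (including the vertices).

4

The number of boundary lattice points is Σ gcd(|Δx|,|Δy|) = gcd(25,6) + gcd(43,50) + gcd(41,57) + gcd(59,13) = 1+1+1+1 = 4.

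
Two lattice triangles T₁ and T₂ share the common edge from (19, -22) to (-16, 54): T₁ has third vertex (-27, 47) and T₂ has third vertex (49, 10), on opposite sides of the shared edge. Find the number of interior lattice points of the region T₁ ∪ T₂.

2228

The union is the simple quadrilateral with vertices (19, -22), (-27, 47), (-16, 54), (49, 10) in order.
By the shoelace formula, twice the signed area is |[19·47 − (-27)·(-22)] + [(-27)·54 − (-16)·47] + [(-16)·10 − 49·54] + [49·(-22) − 19·10]| = 4481, so the area is 2240.5.
Along each edge there are gcd(|Δx|,|Δy|)+1 lattice points, so counting each shared vertex once the boundary has gcd(46,69) + gcd(11,7) + gcd(65,44) + gcd(30,32) = 23+1+1+2 = 27.
By Pick's theorem I = A − B/2 + 1 = 2240.5 − 27/2 + 1 = 2228.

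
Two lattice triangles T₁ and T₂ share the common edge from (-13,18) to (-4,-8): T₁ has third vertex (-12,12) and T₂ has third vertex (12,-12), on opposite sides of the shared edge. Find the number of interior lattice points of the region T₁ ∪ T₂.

198

The union is the simple quadrilateral with vertices (-13,18), (-12,12), (-4,-8), (12,-12) in order.
By the shoelace formula, twice the signed area is |[(-13)·12 − (-12)·18] + [(-12)·(-8) − (-4)·12] + [(-4)·(-12) − 12·(-8)] + [12·18 − (-13)·(-12)]| = 408, so the area is 204.
Summing gcd(|Δx|,|Δy|) over the edges gives the boundary count: gcd(1,6) + gcd(8,20) + gcd(16,4) + gcd(25,30) = 1+4+4+5 = 14.
By Pick's theorem I = A − B/2 + 1 = 204 − 14/2 + 1 = 198.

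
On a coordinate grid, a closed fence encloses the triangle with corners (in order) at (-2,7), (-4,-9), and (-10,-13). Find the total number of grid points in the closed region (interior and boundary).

Using the shoelace formula, 2A = |[(-2)·(-9) − (-4)·7] + [(-4)·(-13) − (-10)·(-9)] + [(-10)·7 − (-2)·(-13)]| = 88, so the area is 44.
The number of boundary lattice points is Σ gcd(|Δx|,|Δy|) = gcd(2,16) + gcd(6,4) + gcd(8,20) = 2+2+4 = 8.
Pick's theorem gives I = A − B/2 + 1 = 44 − 8/2 + 1 = 41, so the closed region contains I + B = 41 + 8 = 49 lattice points.

49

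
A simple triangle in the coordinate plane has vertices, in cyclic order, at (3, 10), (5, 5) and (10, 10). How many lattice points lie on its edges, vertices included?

The number of boundary lattice points is Σ gcd(|Δx|,|Δy|) = gcd(2,5) + gcd(5,5) + gcd(7,0) = 1+5+7 = 13.

13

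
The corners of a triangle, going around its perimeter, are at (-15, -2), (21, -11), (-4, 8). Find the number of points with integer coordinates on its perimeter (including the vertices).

Summing gcd(|Δx|,|Δy|) over the edges gives the boundary count: gcd(36,9) + gcd(25,19) + gcd(11,10) = 9+1+1 = 11.

11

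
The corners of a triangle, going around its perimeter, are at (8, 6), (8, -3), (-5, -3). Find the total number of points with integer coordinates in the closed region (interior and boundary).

The shoelace formula gives twice the area as |[8·(-3) − 8·6] + [8·(-3) − (-5)·(-3)] + [(-5)·6 − 8·(-3)]| = 117, so the area is 58.5.
Along each edge there are gcd(|Δx|,|Δy|)+1 lattice points, so counting each shared vertex once the boundary has gcd(0,9) + gcd(13,0) + gcd(13,9) = 9+13+1 = 23.
Pick's theorem gives I = A − B/2 + 1 = 58.5 − 23/2 + 1 = 48, so the closed region contains I + B = 48 + 23 = 71 lattice points.

71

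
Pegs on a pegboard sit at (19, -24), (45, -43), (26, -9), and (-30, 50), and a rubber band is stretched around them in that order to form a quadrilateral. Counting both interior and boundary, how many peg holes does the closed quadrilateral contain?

By the shoelace formula, twice the signed area is |[19·(-43) − 45·(-24)] + [45·(-9) − 26·(-43)] + [26·50 − (-30)·(-9)] + [(-30)·(-24) − 19·50]| = 1776, so the area is 888.
Along each edge there are gcd(|Δx|,|Δy|)+1 lattice points, so counting each shared vertex once the boundary has gcd(26,19) + gcd(19,34) + gcd(56,59) + gcd(49,74) = 1+1+1+1 = 4.
Pick's theorem gives I = A − B/2 + 1 = 888 − 4/2 + 1 = 887, so the closed region contains I + B = 887 + 4 = 891 lattice points.

891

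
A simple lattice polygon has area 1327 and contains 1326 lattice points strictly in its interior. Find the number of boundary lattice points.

4

Pick's theorem gives A = I + B/2 − 1, so B = 2(A − I + 1) = 2(1327 − 1326 + 1) = 4.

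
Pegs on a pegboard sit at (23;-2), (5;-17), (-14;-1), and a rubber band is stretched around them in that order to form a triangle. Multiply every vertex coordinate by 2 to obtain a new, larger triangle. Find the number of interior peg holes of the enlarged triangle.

Using the shoelace formula, 2A = |(23·(-17) − 5·(-2)) + (5·(-1) − (-14)·(-17)) + ((-14)·(-2) − 23·(-1))| = 573, so the area is 573/2.
Summing gcd(|Δx|,|Δy|) over the edges gives the boundary count: gcd(18,15) + gcd(19,16) + gcd(37,1) = 3+1+1 = 5.
Scaling by 2 multiplies the area by 2² = 4 (so the new area is 1146) and multiplies the boundary lattice-point count by 2, giving 10.
By Pick's theorem, the interior count of the dilated polygon is 1146 − 10/2 + 1 = 1142.

1142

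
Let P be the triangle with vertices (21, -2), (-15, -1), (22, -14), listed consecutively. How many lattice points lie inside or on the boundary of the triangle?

By the shoelace formula, twice the signed area is |(21·(-1) − (-15)·(-2)) + ((-15)·(-14) − 22·(-1)) + (22·(-2) − 21·(-14))| = 431, so the area is 431/2.
The number of boundary lattice points is Σ gcd(|Δx|,|Δy|) = gcd(36,1) + gcd(37,13) + gcd(1,12) = 1+1+1 = 3.
Pick's theorem gives I = A − B/2 + 1 = 431/2 − 3/2 + 1 = 215, so the closed region contains I + B = 215 + 3 = 218 lattice points.

218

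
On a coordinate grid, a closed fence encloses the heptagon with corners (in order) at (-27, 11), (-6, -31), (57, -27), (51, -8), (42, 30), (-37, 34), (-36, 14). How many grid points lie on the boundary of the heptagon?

The number of boundary lattice points is Σ gcd(|Δx|,|Δy|) = gcd(21,42) + gcd(63,4) + gcd(6,19) + gcd(9,38) + gcd(79,4) + gcd(1,20) + gcd(9,3) = 21+1+1+1+1+1+3 = 29.

29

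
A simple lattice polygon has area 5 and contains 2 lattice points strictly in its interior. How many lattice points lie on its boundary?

Pick's theorem gives A = I + B/2 − 1, so B = 2(A − I + 1) = 2(5 − 2 + 1) = 8.

8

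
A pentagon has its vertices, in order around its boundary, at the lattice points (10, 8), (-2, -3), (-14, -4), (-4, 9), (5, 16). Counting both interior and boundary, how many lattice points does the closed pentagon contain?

The shoelace formula gives twice the area as |[10·(-3) − (-2)·8] + [(-2)·(-4) − (-14)·(-3)] + [(-14)·9 − (-4)·(-4)] + [(-4)·16 − 5·9] + [5·8 − 10·16]| = 419, so the area is 209.5.
Summing gcd(|Δx|,|Δy|) over the edges gives the boundary count: gcd(12,11) + gcd(12,1) + gcd(10,13) + gcd(9,7) + gcd(5,8) = 1+1+1+1+1 = 5.
Pick's theorem gives I = A − B/2 + 1 = 209.5 − 5/2 + 1 = 208, so the closed region contains I + B = 208 + 5 = 213 lattice points.

213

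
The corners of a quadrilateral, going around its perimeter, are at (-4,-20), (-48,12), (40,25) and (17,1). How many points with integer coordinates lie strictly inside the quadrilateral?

1692

By the shoelace formula, twice the signed area is |((-4)·12 − (-48)·(-20)) + ((-48)·25 − 40·12) + (40·1 − 17·25) + (17·(-20) − (-4)·1)| = 3409, so the area is 1704.5.
Summing gcd(|Δx|,|Δy|) over the edges gives the boundary count: gcd(44,32) + gcd(88,13) + gcd(23,24) + gcd(21,21) = 4+1+1+21 = 27.
Pick's theorem gives I = A − B/2 + 1 = 1704.5 − 27/2 + 1 = 1692.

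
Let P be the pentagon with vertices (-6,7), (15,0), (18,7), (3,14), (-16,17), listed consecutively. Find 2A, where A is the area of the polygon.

By the shoelace formula, twice the signed area is |[(-6)·0 − 15·7] + [15·7 − 18·0] + [18·14 − 3·7] + [3·17 − (-16)·14] + [(-16)·7 − (-6)·17]| = 496, so the area is 248.

496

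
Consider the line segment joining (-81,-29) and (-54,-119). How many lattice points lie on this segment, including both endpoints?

10

The number of lattice points on a segment between lattice points is gcd(|Δx|,|Δy|) + 1 = gcd(27,90) + 1 = 9 + 1 = 10.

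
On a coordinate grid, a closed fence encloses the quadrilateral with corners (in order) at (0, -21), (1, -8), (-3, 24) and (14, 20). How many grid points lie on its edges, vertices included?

7

Along each edge there are gcd(|Δx|,|Δy|)+1 lattice points, so counting each shared vertex once the boundary has gcd(1,13) + gcd(4,32) + gcd(17,4) + gcd(14,41) = 1+4+1+1 = 7.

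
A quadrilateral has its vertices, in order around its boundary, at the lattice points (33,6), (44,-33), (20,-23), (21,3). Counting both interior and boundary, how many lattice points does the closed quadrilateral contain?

By the shoelace formula, twice the signed area is |[33·(-33) − 44·6] + [44·(-23) − 20·(-33)] + [20·3 − 21·(-23)] + [21·6 − 33·3]| = 1135, so the area is 567.5.
The number of boundary lattice points is Σ gcd(|Δx|,|Δy|) = gcd(11,39) + gcd(24,10) + gcd(1,26) + gcd(12,3) = 1+2+1+3 = 7.
Pick's theorem gives I = A − B/2 + 1 = 567.5 − 7/2 + 1 = 565, so the closed region contains I + B = 565 + 7 = 572 lattice points.

572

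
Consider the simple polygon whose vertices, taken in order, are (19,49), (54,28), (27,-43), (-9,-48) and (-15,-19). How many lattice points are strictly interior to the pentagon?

By the shoelace formula, twice the signed area is |(19·28 − 54·49) + (54·(-43) − 27·28) + (27·(-48) − (-9)·(-43)) + ((-9)·(-19) − (-15)·(-48)) + ((-15)·49 − 19·(-19))| = 7798, so the area is 3899.
The number of boundary lattice points is Σ gcd(|Δx|,|Δy|) = gcd(35,21) + gcd(27,71) + gcd(36,5) + gcd(6,29) + gcd(34,68) = 7+1+1+1+34 = 44.
By Pick's theorem A = I + B/2 − 1, so I = 3899 − 44/2 + 1 = 3878.

3878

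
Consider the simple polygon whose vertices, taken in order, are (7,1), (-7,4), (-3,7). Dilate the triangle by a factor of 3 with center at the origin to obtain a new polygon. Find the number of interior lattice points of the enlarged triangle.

238

Using the shoelace formula, 2A = |(7·4 − (-7)·1) + ((-7)·7 − (-3)·4) + ((-3)·1 − 7·7)| = 54, so the area is 27.
The number of boundary lattice points is Σ gcd(|Δx|,|Δy|) = gcd(14,3) + gcd(4,3) + gcd(10,6) = 1+1+2 = 4.
Scaling by 3 multiplies the area by 3² = 9 (so the new area is 243) and multiplies the boundary lattice-point count by 3, giving 12.
By Pick's theorem, the interior count of the dilated polygon is 243 − 12/2 + 1 = 238.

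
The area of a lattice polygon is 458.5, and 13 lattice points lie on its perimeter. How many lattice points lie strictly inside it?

453

From Pick's theorem, I = A − B/2 + 1 = 458.5 − 13/2 + 1 = 453.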